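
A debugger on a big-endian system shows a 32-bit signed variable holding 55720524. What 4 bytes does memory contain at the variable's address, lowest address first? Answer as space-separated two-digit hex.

55720524 in hexadecimal, padded to 32 bits, is 0x03523A4C.
Split into bytes (most-significant first): 03 52 3A 4C.
Big-endian stores the most-significant byte at the lowest address.
So the memory order matches the most-significant-first order: 03 52 3A 4C.

03 52 3A 4C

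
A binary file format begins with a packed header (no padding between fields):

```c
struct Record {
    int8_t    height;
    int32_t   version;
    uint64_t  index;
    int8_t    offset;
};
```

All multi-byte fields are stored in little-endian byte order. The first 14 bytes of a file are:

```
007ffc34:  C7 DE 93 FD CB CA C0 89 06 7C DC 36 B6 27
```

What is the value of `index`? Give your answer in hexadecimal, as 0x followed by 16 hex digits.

`index` follows `height` (1 B), `version` (4 B), so it starts at offset 1 + 4 = 5 and occupies 8 bytes.
Bytes at offsets 5..12: CA C0 89 06 7C DC 36 B6.
Little-endian stores the least-significant byte at the lowest address.
Reassemble most-significant byte first: B6 36 DC 7C 06 89 C0 CA → 0xB636DC7C0689C0CA.

0xB636DC7C0689C0CA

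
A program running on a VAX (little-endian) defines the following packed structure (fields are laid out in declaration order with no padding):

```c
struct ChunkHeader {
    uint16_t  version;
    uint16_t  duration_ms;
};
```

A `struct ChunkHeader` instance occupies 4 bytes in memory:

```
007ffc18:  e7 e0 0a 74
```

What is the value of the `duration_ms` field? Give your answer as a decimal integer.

`duration_ms` follows `version` (2 bytes), so it starts at byte offset 2 and occupies 2 bytes.
Bytes at offsets 2..3: 0A 74.
Little-endian: lowest address holds the least-significant byte.
Reassemble most-significant byte first: 74 0A → 0x740A.
0x740A = 29706.

29706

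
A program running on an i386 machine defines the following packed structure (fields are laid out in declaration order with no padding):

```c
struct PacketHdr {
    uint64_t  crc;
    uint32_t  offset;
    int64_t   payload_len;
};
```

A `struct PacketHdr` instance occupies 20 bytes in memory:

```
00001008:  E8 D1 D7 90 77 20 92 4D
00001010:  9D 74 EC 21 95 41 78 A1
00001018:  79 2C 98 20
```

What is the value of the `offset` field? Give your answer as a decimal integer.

`offset` follows `crc` (8 bytes), so it starts at byte offset 8 and occupies 4 bytes.
Bytes at offsets 8..11: 9D 74 EC 21.
Little-endian stores the least-significant byte at the lowest address.
Reassemble most-significant byte first: 21 EC 74 9D → 0x21EC749D.
0x21EC749D = 569144477.

569144477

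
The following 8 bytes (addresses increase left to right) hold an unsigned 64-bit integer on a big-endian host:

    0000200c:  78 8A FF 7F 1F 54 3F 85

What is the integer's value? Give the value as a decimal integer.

Big-endian: lowest address holds the most-significant byte.
The bytes are already most-significant first: 0x788AFF7F1F543F85.
0x788AFF7F1F543F85 = 8686035752788967301.

8686035752788967301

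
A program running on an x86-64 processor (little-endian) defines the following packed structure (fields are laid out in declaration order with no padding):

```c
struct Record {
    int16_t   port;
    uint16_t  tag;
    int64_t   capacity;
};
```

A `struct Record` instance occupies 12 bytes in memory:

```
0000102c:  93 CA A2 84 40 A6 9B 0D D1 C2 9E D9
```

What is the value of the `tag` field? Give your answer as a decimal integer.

`tag` follows `port` (2 bytes), so it starts at byte offset 2 and occupies 2 bytes.
Bytes at offsets 2..3: A2 84.
In little-endian order the low byte comes first in memory.
Reassemble most-significant byte first: 84 A2 → 0x84A2.
0x84A2 = 33954.

33954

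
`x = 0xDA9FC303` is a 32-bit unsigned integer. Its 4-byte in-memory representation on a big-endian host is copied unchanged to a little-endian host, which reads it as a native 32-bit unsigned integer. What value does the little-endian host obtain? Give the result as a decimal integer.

Stored big-endian, the bytes at ascending addresses are DA 9F C3 03.
Read back as little-endian, the first byte is least significant, giving 0x03C39FDA.
0x03C39FDA = 63152090.

63152090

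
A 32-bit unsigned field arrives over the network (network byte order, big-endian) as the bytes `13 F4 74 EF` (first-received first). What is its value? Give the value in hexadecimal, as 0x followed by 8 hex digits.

0x13F474EF

Big-endian stores the most-significant byte at the lowest address.
The bytes are already most-significant first: 0x13F474EF.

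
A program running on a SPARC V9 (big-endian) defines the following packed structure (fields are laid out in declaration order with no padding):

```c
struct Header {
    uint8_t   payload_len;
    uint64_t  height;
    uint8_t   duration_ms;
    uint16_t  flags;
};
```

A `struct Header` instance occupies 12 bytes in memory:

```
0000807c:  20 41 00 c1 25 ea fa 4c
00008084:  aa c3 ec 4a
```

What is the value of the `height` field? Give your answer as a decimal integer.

4683955981065538730

`height` follows `payload_len` (1 byte), so it starts at byte offset 1 and occupies 8 bytes.
Bytes at offsets 1..8: 41 00 C1 25 EA FA 4C AA.
Big-endian: lowest address holds the most-significant byte.
The bytes are already most-significant first: 0x4100C125EAFA4CAA.
0x4100C125EAFA4CAA = 4683955981065538730.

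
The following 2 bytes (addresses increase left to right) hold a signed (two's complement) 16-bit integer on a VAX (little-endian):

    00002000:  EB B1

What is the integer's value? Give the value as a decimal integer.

-19989

In little-endian order the low byte comes first in memory.
Reassemble most-significant byte first: B1 EB → 0xB1EB.
Top bit is set, so as a signed 16-bit value this is 0xB1EB − 2^16 = -19989.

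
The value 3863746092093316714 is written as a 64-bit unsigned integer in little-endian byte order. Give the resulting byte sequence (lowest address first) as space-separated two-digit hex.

3863746092093316714 in hexadecimal, padded to 64 bits, is 0x359EC89989869E6A.
Split into bytes (most-significant first): 35 9E C8 99 89 86 9E 6A.
Little-endian stores the least-significant byte at the lowest address.
So at ascending addresses the bytes are 6A 9E 86 89 99 C8 9E 35.

6A 9E 86 89 99 C8 9E 35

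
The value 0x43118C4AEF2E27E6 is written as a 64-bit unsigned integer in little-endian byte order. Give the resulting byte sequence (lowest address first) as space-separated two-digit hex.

E6 27 2E EF 4A 8C 11 43

Split into bytes (most-significant first): 43 11 8C 4A EF 2E 27 E6.
In little-endian order the low byte comes first in memory.
So at ascending addresses the bytes are E6 27 2E EF 4A 8C 11 43.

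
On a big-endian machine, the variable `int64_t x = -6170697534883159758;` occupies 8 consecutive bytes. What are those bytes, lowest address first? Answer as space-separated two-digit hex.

AA 5D 47 49 28 E9 21 32

Two's complement of -6170697534883159758 in 64 bits: 6170697534883159758 = 0x55A2B8B6D716DECE; invert → 0xAA5D474928E92131; add 1 → 0xAA5D474928E92132.
Split into bytes (most-significant first): AA 5D 47 49 28 E9 21 32.
Big-endian stores the most-significant byte at the lowest address.
So the memory order matches the most-significant-first order: AA 5D 47 49 28 E9 21 32.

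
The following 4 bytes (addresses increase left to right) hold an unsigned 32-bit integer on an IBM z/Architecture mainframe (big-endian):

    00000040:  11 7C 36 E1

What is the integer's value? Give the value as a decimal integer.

Big-endian: lowest address holds the most-significant byte.
The bytes are already most-significant first: 0x117C36E1.
0x117C36E1 = 293353185.

293353185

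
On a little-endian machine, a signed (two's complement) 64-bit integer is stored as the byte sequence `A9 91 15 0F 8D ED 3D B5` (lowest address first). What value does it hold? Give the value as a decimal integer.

In little-endian order the low byte comes first in memory.
Reassemble most-significant byte first: B5 3D ED 8D 0F 15 91 A9 → 0xB53DED8D0F1591A9.
Top bit is set, so as a signed 64-bit value this is 0xB53DED8D0F1591A9 − 2^64 = -5386888389166001751.

-5386888389166001751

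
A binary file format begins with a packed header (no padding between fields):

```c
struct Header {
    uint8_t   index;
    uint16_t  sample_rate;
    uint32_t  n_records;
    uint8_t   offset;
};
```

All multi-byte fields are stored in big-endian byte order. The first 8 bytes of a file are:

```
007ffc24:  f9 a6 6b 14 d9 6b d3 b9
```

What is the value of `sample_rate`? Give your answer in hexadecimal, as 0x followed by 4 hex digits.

0xA66B

`sample_rate` follows `index` (1 byte), so it starts at byte offset 1 and occupies 2 bytes.
Bytes at offsets 1..2: A6 6B.
Big-endian: lowest address holds the most-significant byte.
The bytes are already most-significant first: 0xA66B.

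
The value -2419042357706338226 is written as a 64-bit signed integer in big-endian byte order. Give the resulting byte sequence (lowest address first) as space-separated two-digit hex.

Two's complement of -2419042357706338226 in 64 bits: 2419042357706338226 = 0x21922A352BB5AFB2; invert → 0xDE6DD5CAD44A504D; add 1 → 0xDE6DD5CAD44A504E.
Split into bytes (most-significant first): DE 6D D5 CA D4 4A 50 4E.
Big-endian: lowest address holds the most-significant byte.
So the memory order matches the most-significant-first order: DE 6D D5 CA D4 4A 50 4E.

DE 6D D5 CA D4 4A 50 4E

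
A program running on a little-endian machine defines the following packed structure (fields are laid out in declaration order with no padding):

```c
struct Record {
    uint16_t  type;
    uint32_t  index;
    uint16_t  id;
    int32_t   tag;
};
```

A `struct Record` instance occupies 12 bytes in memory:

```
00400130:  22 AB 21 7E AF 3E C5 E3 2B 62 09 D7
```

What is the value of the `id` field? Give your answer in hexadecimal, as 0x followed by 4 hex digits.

0xE3C5

`id` follows `type` (2 B), `index` (4 B), so it starts at offset 2 + 4 = 6 and occupies 2 bytes.
Bytes at offsets 6..7: C5 E3.
Little-endian: lowest address holds the least-significant byte.
Reassemble most-significant byte first: E3 C5 → 0xE3C5.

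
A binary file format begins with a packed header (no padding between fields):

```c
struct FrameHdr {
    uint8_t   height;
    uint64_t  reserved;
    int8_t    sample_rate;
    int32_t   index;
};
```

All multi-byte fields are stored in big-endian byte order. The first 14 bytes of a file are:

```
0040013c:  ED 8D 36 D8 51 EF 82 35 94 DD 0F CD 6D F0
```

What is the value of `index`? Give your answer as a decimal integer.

`index` follows `height` (1 B), `reserved` (8 B), `sample_rate` (1 B), so it starts at offset 1 + 8 + 1 = 10 and occupies 4 bytes.
Bytes at offsets 10..13: 0F CD 6D F0.
Big-endian: lowest address holds the most-significant byte.
The bytes are already most-significant first: 0x0FCD6DF0.
0x0FCD6DF0 = 265121264.

265121264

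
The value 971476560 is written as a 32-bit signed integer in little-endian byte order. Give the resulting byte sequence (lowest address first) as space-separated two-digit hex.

971476560 in hexadecimal, padded to 32 bits, is 0x39E78E50.
Split into bytes (most-significant first): 39 E7 8E 50.
Little-endian stores the least-significant byte at the lowest address.
So at ascending addresses the bytes are 50 8E E7 39.

50 8E E7 39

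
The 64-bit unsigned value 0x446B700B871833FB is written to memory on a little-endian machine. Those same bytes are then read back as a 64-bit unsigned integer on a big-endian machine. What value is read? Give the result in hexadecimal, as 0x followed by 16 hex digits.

Stored little-endian, the bytes at ascending addresses are FB 33 18 87 0B 70 6B 44.
Read back as big-endian, the last byte is least significant, giving 0xFB3318870B706B44.

0xFB3318870B706B44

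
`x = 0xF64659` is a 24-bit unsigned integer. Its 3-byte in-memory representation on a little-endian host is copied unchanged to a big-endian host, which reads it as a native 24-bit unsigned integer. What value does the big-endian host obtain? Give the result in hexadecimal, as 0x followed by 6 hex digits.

0x5946F6

Stored little-endian, the bytes at ascending addresses are 59 46 F6.
Read back as big-endian, the last byte is least significant, giving 0x5946F6.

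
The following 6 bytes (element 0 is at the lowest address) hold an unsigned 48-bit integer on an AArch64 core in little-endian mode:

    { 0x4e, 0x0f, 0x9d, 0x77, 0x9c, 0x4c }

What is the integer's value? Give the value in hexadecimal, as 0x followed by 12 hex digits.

Little-endian: lowest address holds the least-significant byte.
Reassemble most-significant byte first: 4C 9C 77 9D 0F 4E → 0x4C9C779D0F4E.

0x4C9C779D0F4E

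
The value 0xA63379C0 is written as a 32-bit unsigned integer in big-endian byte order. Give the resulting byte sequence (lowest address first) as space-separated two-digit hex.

Split into bytes (most-significant first): A6 33 79 C0.
In big-endian order the high byte comes first in memory.
So the memory order matches the most-significant-first order: A6 33 79 C0.

A6 33 79 C0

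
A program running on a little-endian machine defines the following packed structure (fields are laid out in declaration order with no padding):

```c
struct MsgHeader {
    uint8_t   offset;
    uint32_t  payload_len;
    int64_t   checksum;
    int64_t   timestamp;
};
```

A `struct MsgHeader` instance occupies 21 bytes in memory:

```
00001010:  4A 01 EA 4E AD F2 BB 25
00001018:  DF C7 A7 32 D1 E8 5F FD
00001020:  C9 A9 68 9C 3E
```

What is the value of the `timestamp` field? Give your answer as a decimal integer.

`timestamp` follows `offset` (1 B), `payload_len` (4 B), `checksum` (8 B), so it starts at offset 1 + 4 + 8 = 13 and occupies 8 bytes.
Bytes at offsets 13..20: E8 5F FD C9 A9 68 9C 3E.
Little-endian: lowest address holds the least-significant byte.
Reassemble most-significant byte first: 3E 9C 68 A9 C9 FD 5F E8 → 0x3E9C68A9C9FD5FE8.
0x3E9C68A9C9FD5FE8 = 4511596005165981672.

4511596005165981672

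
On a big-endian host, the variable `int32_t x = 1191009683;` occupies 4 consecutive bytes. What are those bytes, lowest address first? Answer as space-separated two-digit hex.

1191009683 in hexadecimal, padded to 32 bits, is 0x46FD5D93.
Split into bytes (most-significant first): 46 FD 5D 93.
In big-endian order the high byte comes first in memory.
So the memory order matches the most-significant-first order: 46 FD 5D 93.

46 FD 5D 93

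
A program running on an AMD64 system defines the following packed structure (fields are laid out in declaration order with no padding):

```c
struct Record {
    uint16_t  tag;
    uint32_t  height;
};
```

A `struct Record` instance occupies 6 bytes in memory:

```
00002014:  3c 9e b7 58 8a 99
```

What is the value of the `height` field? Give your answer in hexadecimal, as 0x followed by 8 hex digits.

`height` follows `tag` (2 bytes), so it starts at byte offset 2 and occupies 4 bytes.
Bytes at offsets 2..5: B7 58 8A 99.
Little-endian stores the least-significant byte at the lowest address.
Reassemble most-significant byte first: 99 8A 58 B7 → 0x998A58B7.

0x998A58B7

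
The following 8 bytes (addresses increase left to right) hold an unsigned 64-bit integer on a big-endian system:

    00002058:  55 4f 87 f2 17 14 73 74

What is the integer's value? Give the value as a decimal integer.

6147281490223068020

Big-endian stores the most-significant byte at the lowest address.
The bytes are already most-significant first: 0x554F87F217147374.
0x554F87F217147374 = 6147281490223068020.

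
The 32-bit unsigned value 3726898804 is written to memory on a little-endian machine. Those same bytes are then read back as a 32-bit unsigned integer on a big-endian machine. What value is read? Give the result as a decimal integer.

1962288094

3726898804 in 32-bit hexadecimal is 0xDE23F674.
Stored little-endian, the bytes at ascending addresses are 74 F6 23 DE.
Read back as big-endian, the last byte is least significant, giving 0x74F623DE.
0x74F623DE = 1962288094.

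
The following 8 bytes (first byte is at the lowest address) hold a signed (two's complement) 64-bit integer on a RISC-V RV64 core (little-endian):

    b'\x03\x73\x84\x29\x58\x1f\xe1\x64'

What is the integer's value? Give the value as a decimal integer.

7269125737066820355

Little-endian: lowest address holds the least-significant byte.
Reassemble most-significant byte first: 64 E1 1F 58 29 84 73 03 → 0x64E11F5829847303.
0x64E11F5829847303 = 7269125737066820355.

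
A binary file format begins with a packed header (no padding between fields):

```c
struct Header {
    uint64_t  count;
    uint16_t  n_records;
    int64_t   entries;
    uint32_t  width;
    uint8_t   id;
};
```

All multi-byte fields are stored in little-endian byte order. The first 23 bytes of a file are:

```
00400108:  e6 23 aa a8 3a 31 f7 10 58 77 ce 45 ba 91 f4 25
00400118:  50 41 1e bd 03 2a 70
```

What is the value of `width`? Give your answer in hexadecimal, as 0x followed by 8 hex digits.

`width` follows `count` (8 B), `n_records` (2 B), `entries` (8 B), so it starts at offset 8 + 2 + 8 = 18 and occupies 4 bytes.
Bytes at offsets 18..21: 1E BD 03 2A.
Little-endian: lowest address holds the least-significant byte.
Reassemble most-significant byte first: 2A 03 BD 1E → 0x2A03BD1E.

0x2A03BD1E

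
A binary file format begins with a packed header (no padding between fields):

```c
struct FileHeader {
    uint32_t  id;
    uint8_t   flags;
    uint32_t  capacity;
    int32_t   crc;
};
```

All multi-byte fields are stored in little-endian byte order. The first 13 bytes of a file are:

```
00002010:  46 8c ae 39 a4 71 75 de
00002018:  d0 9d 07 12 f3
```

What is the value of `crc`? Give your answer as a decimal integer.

-216922211

`crc` follows `id` (4 B), `flags` (1 B), `capacity` (4 B), so it starts at offset 4 + 1 + 4 = 9 and occupies 4 bytes.
Bytes at offsets 9..12: 9D 07 12 F3.
Little-endian: lowest address holds the least-significant byte.
Reassemble most-significant byte first: F3 12 07 9D → 0xF312079D.
Top bit is set, so as a signed 32-bit value this is 0xF312079D − 2^32 = -216922211.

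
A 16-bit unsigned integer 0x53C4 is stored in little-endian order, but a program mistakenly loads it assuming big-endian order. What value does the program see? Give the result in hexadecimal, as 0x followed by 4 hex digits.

0xC453

Stored little-endian, the bytes at ascending addresses are C4 53.
Read back as big-endian, the last byte is least significant, giving 0xC453.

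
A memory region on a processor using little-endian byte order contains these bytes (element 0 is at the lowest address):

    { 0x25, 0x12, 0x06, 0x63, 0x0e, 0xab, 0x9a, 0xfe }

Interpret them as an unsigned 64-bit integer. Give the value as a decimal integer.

18346164110326370853

In little-endian order the low byte comes first in memory.
Reassemble most-significant byte first: FE 9A AB 0E 63 06 12 25 → 0xFE9AAB0E63061225.
0xFE9AAB0E63061225 = 18346164110326370853.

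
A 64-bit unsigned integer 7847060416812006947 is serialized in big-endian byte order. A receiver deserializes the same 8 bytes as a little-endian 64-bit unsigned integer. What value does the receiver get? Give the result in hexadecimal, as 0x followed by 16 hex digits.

7847060416812006947 in 64-bit hexadecimal is 0x6CE65BDFA31BBE23.
Stored big-endian, the bytes at ascending addresses are 6C E6 5B DF A3 1B BE 23.
Read back as little-endian, the first byte is least significant, giving 0x23BE1BA3DF5BE66C.

0x23BE1BA3DF5BE66C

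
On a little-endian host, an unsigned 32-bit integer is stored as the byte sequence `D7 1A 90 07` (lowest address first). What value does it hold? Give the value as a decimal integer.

Little-endian: lowest address holds the least-significant byte.
Reassemble most-significant byte first: 07 90 1A D7 → 0x07901AD7.
0x07901AD7 = 126884567.

126884567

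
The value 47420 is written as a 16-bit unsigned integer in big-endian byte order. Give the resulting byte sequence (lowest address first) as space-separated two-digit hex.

B9 3C

47420 in hexadecimal, padded to 16 bits, is 0xB93C.
Split into bytes (most-significant first): B9 3C.
In big-endian order the high byte comes first in memory.
So the memory order matches the most-significant-first order: B9 3C.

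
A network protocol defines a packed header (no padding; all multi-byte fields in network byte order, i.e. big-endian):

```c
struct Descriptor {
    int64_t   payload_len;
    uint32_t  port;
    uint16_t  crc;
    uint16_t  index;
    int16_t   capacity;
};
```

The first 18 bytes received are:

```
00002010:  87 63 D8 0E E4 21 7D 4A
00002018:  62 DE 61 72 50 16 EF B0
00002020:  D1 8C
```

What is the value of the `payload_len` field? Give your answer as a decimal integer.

-8690865297426383542

`payload_len` is the first field, at byte offset 0, occupying 8 bytes.
Bytes at offsets 0..7: 87 63 D8 0E E4 21 7D 4A.
In big-endian order the high byte comes first in memory.
The bytes are already most-significant first: 0x8763D80EE4217D4A.
Top bit is set, so as a signed 64-bit value this is 0x8763D80EE4217D4A − 2^64 = -8690865297426383542.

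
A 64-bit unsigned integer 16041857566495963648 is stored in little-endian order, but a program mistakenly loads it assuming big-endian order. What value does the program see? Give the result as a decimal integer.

16041857566495963648 in 64-bit hexadecimal is 0xDEA020769C677A00.
Stored little-endian, the bytes at ascending addresses are 00 7A 67 9C 76 20 A0 DE.
Read back as big-endian, the last byte is least significant, giving 0x007A679C7620A0DE.
0x007A679C7620A0DE = 34453868853108958.

34453868853108958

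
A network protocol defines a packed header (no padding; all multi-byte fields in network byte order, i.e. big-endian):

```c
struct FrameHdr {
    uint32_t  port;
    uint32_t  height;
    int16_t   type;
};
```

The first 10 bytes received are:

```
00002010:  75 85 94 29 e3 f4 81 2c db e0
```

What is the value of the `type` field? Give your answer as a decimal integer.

`type` follows `port` (4 B), `height` (4 B), so it starts at offset 4 + 4 = 8 and occupies 2 bytes.
Bytes at offsets 8..9: DB E0.
Big-endian: lowest address holds the most-significant byte.
The bytes are already most-significant first: 0xDBE0.
Top bit is set, so as a signed 16-bit value this is 0xDBE0 − 2^16 = -9248.

-9248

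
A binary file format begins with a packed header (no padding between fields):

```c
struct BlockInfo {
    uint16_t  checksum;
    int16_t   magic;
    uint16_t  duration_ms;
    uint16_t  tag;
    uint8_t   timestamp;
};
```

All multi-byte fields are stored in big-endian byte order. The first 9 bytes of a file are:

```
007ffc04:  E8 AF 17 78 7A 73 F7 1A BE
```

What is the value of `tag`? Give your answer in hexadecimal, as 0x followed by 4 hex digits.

0xF71A

`tag` follows `checksum` (2 B), `magic` (2 B), `duration_ms` (2 B), so it starts at offset 2 + 2 + 2 = 6 and occupies 2 bytes.
Bytes at offsets 6..7: F7 1A.
In big-endian order the high byte comes first in memory.
The bytes are already most-significant first: 0xF71A.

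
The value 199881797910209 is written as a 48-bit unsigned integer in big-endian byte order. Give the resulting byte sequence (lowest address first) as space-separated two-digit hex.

199881797910209 in hexadecimal, padded to 48 bits, is 0xB5CA9B8FBEC1.
Split into bytes (most-significant first): B5 CA 9B 8F BE C1.
In big-endian order the high byte comes first in memory.
So the memory order matches the most-significant-first order: B5 CA 9B 8F BE C1.

B5 CA 9B 8F BE C1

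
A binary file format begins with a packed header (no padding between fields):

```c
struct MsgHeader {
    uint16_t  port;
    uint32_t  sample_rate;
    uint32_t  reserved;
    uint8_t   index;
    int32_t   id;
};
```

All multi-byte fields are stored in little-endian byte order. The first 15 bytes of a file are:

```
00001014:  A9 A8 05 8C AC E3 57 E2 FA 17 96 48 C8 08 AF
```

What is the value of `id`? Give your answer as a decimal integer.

`id` follows `port` (2 B), `sample_rate` (4 B), `reserved` (4 B), `index` (1 B), so it starts at offset 2 + 4 + 4 + 1 = 11 and occupies 4 bytes.
Bytes at offsets 11..14: 48 C8 08 AF.
In little-endian order the low byte comes first in memory.
Reassemble most-significant byte first: AF 08 C8 48 → 0xAF08C848.
Top bit is set, so as a signed 32-bit value this is 0xAF08C848 − 2^32 = -1358378936.

-1358378936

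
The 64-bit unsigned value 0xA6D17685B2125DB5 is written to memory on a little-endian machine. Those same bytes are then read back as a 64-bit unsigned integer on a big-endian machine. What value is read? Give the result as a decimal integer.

13068622251651682726

Stored little-endian, the bytes at ascending addresses are B5 5D 12 B2 85 76 D1 A6.
Read back as big-endian, the last byte is least significant, giving 0xB55D12B28576D1A6.
0xB55D12B28576D1A6 = 13068622251651682726.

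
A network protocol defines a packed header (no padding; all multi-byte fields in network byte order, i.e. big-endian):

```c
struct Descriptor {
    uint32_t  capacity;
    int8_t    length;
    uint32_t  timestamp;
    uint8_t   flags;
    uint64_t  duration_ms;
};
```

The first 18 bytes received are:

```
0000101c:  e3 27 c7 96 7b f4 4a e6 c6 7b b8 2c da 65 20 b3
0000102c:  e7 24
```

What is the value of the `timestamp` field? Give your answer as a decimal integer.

`timestamp` follows `capacity` (4 B), `length` (1 B), so it starts at offset 4 + 1 = 5 and occupies 4 bytes.
Bytes at offsets 5..8: F4 4A E6 C6.
Big-endian stores the most-significant byte at the lowest address.
The bytes are already most-significant first: 0xF44AE6C6.
0xF44AE6C6 = 4098549446.

4098549446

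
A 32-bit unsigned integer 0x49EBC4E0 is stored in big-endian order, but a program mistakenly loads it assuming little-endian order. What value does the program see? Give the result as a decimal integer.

Stored big-endian, the bytes at ascending addresses are 49 EB C4 E0.
Read back as little-endian, the first byte is least significant, giving 0xE0C4EB49.
0xE0C4EB49 = 3771001673.

3771001673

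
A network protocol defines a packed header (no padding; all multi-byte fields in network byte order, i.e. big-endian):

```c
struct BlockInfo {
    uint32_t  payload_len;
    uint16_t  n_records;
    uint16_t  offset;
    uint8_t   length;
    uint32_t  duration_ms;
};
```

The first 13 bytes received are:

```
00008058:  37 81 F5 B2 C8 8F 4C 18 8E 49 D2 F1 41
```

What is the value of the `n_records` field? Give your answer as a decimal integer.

`n_records` follows `payload_len` (4 bytes), so it starts at byte offset 4 and occupies 2 bytes.
Bytes at offsets 4..5: C8 8F.
Big-endian: lowest address holds the most-significant byte.
The bytes are already most-significant first: 0xC88F.
0xC88F = 51343.

51343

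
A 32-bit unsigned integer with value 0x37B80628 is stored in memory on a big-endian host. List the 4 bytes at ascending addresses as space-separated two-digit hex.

Split into bytes (most-significant first): 37 B8 06 28.
In big-endian order the high byte comes first in memory.
So the memory order matches the most-significant-first order: 37 B8 06 28.

37 B8 06 28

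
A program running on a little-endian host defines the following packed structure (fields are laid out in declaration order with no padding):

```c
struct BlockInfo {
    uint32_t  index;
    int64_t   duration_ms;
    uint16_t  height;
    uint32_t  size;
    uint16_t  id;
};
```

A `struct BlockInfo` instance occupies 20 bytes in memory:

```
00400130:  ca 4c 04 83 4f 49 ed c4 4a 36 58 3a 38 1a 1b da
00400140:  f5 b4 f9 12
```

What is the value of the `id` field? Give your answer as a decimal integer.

4857

`id` follows `index` (4 B), `duration_ms` (8 B), `height` (2 B), `size` (4 B), so it starts at offset 4 + 8 + 2 + 4 = 18 and occupies 2 bytes.
Bytes at offsets 18..19: F9 12.
In little-endian order the low byte comes first in memory.
Reassemble most-significant byte first: 12 F9 → 0x12F9.
0x12F9 = 4857.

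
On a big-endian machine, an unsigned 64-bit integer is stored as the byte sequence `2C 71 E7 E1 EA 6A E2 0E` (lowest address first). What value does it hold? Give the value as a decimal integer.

3202595767523664398

Big-endian stores the most-significant byte at the lowest address.
The bytes are already most-significant first: 0x2C71E7E1EA6AE20E.
0x2C71E7E1EA6AE20E = 3202595767523664398.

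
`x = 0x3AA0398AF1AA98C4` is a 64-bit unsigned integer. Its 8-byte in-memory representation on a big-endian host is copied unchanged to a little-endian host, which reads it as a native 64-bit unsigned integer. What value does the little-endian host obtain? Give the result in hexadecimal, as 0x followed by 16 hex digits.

Stored big-endian, the bytes at ascending addresses are 3A A0 39 8A F1 AA 98 C4.
Read back as little-endian, the first byte is least significant, giving 0xC498AAF18A39A03A.

0xC498AAF18A39A03A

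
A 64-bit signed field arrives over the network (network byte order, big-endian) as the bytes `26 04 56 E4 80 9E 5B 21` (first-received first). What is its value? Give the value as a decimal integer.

2739410012758498081

Big-endian: lowest address holds the most-significant byte.
The bytes are already most-significant first: 0x260456E4809E5B21.
0x260456E4809E5B21 = 2739410012758498081.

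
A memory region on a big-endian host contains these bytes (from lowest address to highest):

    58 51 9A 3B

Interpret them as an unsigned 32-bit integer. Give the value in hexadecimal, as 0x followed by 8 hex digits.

Big-endian: lowest address holds the most-significant byte.
The bytes are already most-significant first: 0x58519A3B.

0x58519A3B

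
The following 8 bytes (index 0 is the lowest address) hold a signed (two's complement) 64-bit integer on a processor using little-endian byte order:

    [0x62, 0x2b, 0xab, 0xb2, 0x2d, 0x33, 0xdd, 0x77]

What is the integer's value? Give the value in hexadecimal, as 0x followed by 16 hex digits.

Little-endian: lowest address holds the least-significant byte.
Reassemble most-significant byte first: 77 DD 33 2D B2 AB 2B 62 → 0x77DD332DB2AB2B62.

0x77DD332DB2AB2B62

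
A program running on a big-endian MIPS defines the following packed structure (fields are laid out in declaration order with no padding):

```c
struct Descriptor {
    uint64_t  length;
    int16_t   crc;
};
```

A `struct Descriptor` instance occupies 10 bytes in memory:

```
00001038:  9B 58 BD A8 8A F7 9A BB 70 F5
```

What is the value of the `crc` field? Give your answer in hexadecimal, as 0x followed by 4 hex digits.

0x70F5

`crc` follows `length` (8 bytes), so it starts at byte offset 8 and occupies 2 bytes.
Bytes at offsets 8..9: 70 F5.
Big-endian: lowest address holds the most-significant byte.
The bytes are already most-significant first: 0x70F5.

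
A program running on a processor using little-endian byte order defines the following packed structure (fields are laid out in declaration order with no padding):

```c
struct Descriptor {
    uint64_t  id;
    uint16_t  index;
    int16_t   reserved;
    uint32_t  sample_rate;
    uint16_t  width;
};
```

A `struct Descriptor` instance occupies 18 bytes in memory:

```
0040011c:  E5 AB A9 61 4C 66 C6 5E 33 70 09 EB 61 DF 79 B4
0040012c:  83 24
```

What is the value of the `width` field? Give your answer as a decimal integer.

9347

`width` follows `id` (8 B), `index` (2 B), `reserved` (2 B), `sample_rate` (4 B), so it starts at offset 8 + 2 + 2 + 4 = 16 and occupies 2 bytes.
Bytes at offsets 16..17: 83 24.
In little-endian order the low byte comes first in memory.
Reassemble most-significant byte first: 24 83 → 0x2483.
0x2483 = 9347.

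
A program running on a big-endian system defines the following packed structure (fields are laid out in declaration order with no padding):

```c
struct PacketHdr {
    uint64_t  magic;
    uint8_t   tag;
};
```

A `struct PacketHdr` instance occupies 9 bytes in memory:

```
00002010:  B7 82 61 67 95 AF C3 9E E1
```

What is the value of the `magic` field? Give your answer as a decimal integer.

`magic` is the first field, at byte offset 0, occupying 8 bytes.
Bytes at offsets 0..7: B7 82 61 67 95 AF C3 9E.
In big-endian order the high byte comes first in memory.
The bytes are already most-significant first: 0xB782616795AFC39E.
0xB782616795AFC39E = 13223238553434047390.

13223238553434047390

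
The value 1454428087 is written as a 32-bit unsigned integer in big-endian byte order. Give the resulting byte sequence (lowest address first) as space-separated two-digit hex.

1454428087 in hexadecimal, padded to 32 bits, is 0x56B0CFB7.
Split into bytes (most-significant first): 56 B0 CF B7.
Big-endian stores the most-significant byte at the lowest address.
So the memory order matches the most-significant-first order: 56 B0 CF B7.

56 B0 CF B7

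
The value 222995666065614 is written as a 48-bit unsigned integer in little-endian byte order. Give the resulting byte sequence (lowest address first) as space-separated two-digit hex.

222995666065614 in hexadecimal, padded to 48 bits, is 0xCAD0397658CE.
Split into bytes (most-significant first): CA D0 39 76 58 CE.
Little-endian stores the least-significant byte at the lowest address.
So at ascending addresses the bytes are CE 58 76 39 D0 CA.

CE 58 76 39 D0 CA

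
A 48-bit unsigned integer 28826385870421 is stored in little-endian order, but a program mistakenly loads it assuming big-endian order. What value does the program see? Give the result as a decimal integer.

28826385870421 in 48-bit hexadecimal is 0x1A37AA7D6E55.
Stored little-endian, the bytes at ascending addresses are 55 6E 7D AA 37 1A.
Read back as big-endian, the last byte is least significant, giving 0x556E7DAA371A.
0x556E7DAA371A = 93933043070746.

93933043070746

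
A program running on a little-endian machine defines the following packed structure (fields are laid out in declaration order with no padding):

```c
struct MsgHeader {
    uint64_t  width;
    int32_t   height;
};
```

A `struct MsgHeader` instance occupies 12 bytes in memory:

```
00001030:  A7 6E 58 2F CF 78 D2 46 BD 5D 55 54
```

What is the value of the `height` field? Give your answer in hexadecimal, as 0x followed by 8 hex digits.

0x54555DBD

`height` follows `width` (8 bytes), so it starts at byte offset 8 and occupies 4 bytes.
Bytes at offsets 8..11: BD 5D 55 54.
Little-endian stores the least-significant byte at the lowest address.
Reassemble most-significant byte first: 54 55 5D BD → 0x54555DBD.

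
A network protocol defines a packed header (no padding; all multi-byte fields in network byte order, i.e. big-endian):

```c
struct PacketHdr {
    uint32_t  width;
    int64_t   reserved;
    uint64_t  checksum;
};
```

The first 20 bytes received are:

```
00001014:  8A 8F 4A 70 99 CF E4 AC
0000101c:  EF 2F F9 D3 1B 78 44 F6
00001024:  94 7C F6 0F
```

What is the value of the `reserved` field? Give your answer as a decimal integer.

-7363415434329065005

`reserved` follows `width` (4 bytes), so it starts at byte offset 4 and occupies 8 bytes.
Bytes at offsets 4..11: 99 CF E4 AC EF 2F F9 D3.
In big-endian order the high byte comes first in memory.
The bytes are already most-significant first: 0x99CFE4ACEF2FF9D3.
Top bit is set, so as a signed 64-bit value this is 0x99CFE4ACEF2FF9D3 − 2^64 = -7363415434329065005.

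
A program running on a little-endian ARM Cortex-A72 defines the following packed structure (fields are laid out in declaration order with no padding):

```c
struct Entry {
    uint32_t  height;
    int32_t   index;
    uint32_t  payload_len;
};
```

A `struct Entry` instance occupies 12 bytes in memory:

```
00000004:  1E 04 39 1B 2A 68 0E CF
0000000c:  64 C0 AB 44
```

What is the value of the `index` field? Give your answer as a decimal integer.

-821139414

`index` follows `height` (4 bytes), so it starts at byte offset 4 and occupies 4 bytes.
Bytes at offsets 4..7: 2A 68 0E CF.
In little-endian order the low byte comes first in memory.
Reassemble most-significant byte first: CF 0E 68 2A → 0xCF0E682A.
Top bit is set, so as a signed 32-bit value this is 0xCF0E682A − 2^32 = -821139414.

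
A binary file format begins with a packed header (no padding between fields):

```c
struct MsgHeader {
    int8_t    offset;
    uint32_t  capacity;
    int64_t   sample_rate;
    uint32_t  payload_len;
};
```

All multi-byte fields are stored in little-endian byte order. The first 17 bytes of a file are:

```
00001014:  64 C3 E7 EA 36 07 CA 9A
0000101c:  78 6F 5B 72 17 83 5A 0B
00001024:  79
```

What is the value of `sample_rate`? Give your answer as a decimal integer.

1689513344540264967

`sample_rate` follows `offset` (1 B), `capacity` (4 B), so it starts at offset 1 + 4 = 5 and occupies 8 bytes.
Bytes at offsets 5..12: 07 CA 9A 78 6F 5B 72 17.
Little-endian: lowest address holds the least-significant byte.
Reassemble most-significant byte first: 17 72 5B 6F 78 9A CA 07 → 0x17725B6F789ACA07.
0x17725B6F789ACA07 = 1689513344540264967.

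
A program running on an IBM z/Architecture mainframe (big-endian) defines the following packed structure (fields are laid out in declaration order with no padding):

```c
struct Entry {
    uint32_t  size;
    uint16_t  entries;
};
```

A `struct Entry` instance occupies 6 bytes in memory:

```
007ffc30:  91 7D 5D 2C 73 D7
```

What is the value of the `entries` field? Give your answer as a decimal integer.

`entries` follows `size` (4 bytes), so it starts at byte offset 4 and occupies 2 bytes.
Bytes at offsets 4..5: 73 D7.
In big-endian order the high byte comes first in memory.
The bytes are already most-significant first: 0x73D7.
0x73D7 = 29655.

29655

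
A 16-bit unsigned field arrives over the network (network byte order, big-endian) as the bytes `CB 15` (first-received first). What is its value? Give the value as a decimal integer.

Big-endian: lowest address holds the most-significant byte.
The bytes are already most-significant first: 0xCB15.
0xCB15 = 51989.

51989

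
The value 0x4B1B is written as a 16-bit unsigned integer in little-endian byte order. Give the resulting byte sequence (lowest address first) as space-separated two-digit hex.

Split into bytes (most-significant first): 4B 1B.
Little-endian stores the least-significant byte at the lowest address.
So at ascending addresses the bytes are 1B 4B.

1B 4B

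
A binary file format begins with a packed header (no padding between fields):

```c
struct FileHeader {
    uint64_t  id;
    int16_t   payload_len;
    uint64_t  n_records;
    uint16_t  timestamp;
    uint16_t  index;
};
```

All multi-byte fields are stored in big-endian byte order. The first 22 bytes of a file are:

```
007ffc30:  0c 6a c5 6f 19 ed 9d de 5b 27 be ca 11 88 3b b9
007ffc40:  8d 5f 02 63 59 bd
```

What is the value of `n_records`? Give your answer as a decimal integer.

13747820089317100895

`n_records` follows `id` (8 B), `payload_len` (2 B), so it starts at offset 8 + 2 = 10 and occupies 8 bytes.
Bytes at offsets 10..17: BE CA 11 88 3B B9 8D 5F.
Big-endian stores the most-significant byte at the lowest address.
The bytes are already most-significant first: 0xBECA11883BB98D5F.
0xBECA11883BB98D5F = 13747820089317100895.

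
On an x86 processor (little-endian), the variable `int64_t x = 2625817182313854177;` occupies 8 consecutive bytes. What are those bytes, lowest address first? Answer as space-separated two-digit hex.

2625817182313854177 in hexadecimal, padded to 64 bits, is 0x2470C6D0ACEF34E1.
Split into bytes (most-significant first): 24 70 C6 D0 AC EF 34 E1.
Little-endian: lowest address holds the least-significant byte.
So at ascending addresses the bytes are E1 34 EF AC D0 C6 70 24.

E1 34 EF AC D0 C6 70 24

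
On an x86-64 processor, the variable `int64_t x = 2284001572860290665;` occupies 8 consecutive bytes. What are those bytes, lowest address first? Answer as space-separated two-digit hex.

2284001572860290665 in hexadecimal, padded to 64 bits, is 0x1FB2675450C56669.
Split into bytes (most-significant first): 1F B2 67 54 50 C5 66 69.
Little-endian: lowest address holds the least-significant byte.
So at ascending addresses the bytes are 69 66 C5 50 54 67 B2 1F.

69 66 C5 50 54 67 B2 1F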